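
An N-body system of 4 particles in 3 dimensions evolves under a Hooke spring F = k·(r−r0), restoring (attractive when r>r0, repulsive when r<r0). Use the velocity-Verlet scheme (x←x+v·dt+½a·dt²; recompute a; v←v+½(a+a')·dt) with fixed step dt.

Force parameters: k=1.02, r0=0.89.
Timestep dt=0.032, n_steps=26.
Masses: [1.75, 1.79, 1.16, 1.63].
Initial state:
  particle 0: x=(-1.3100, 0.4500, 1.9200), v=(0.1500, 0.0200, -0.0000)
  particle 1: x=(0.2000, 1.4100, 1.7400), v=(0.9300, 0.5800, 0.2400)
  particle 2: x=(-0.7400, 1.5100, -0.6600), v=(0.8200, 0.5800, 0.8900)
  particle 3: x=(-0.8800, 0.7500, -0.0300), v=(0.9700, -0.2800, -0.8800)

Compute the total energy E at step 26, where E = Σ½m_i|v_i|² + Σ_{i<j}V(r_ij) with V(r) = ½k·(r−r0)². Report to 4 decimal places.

step 0: x0=(-1.3100, 0.4500, 1.9200) x1=(0.2000, 1.4100, 1.7400) x2=(-0.7400, 1.5100, -0.6600) x3=(-0.8800, 0.7500, -0.0300)
step 1: x0=(-1.3048, 0.4511, 1.9191) x1=(0.2292, 1.4283, 1.7469) x2=(-0.7137, 1.5282, -0.6300) x3=(-0.8488, 0.7411, -0.0575)
step 2: x0=(-1.2987, 0.4529, 1.9165) x1=(0.2571, 1.4462, 1.7524) x2=(-0.6872, 1.5455, -0.5969) x3=(-0.8174, 0.7325, -0.0836)
step 3: x0=(-1.2917, 0.4557, 1.9121) x1=(0.2839, 1.4635, 1.7564) x2=(-0.6605, 1.5621, -0.5610) x3=(-0.7857, 0.7240, -0.1083)
step 4: x0=(-1.2838, 0.4593, 1.9059) x1=(0.3095, 1.4802, 1.7589) x2=(-0.6336, 1.5779, -0.5221) x3=(-0.7538, 0.7158, -0.1316)
step 5: x0=(-1.2750, 0.4637, 1.8980) x1=(0.3338, 1.4965, 1.7599) x2=(-0.6067, 1.5929, -0.4804) x3=(-0.7217, 0.7079, -0.1534)
step 6: x0=(-1.2651, 0.4691, 1.8884) x1=(0.3569, 1.5121, 1.7594) x2=(-0.5796, 1.6071, -0.4359) x3=(-0.6893, 0.7001, -0.1736)
step 7: x0=(-1.2543, 0.4753, 1.8772) x1=(0.3788, 1.5272, 1.7575) x2=(-0.5524, 1.6206, -0.3889) x3=(-0.6568, 0.6927, -0.1924)
step 8: x0=(-1.2425, 0.4823, 1.8642) x1=(0.3994, 1.5417, 1.7541) x2=(-0.5251, 1.6332, -0.3392) x3=(-0.6240, 0.6856, -0.2095)
step 9: x0=(-1.2296, 0.4903, 1.8496) x1=(0.4188, 1.5555, 1.7493) x2=(-0.4977, 1.6450, -0.2871) x3=(-0.5911, 0.6787, -0.2252)
step 10: x0=(-1.2157, 0.4991, 1.8335) x1=(0.4370, 1.5687, 1.7431) x2=(-0.4702, 1.6561, -0.2326) x3=(-0.5580, 0.6722, -0.2392)
step 11: x0=(-1.2007, 0.5087, 1.8157) x1=(0.4540, 1.5813, 1.7355) x2=(-0.4428, 1.6663, -0.1759) x3=(-0.5248, 0.6661, -0.2516)
step 12: x0=(-1.1846, 0.5192, 1.7965) x1=(0.4698, 1.5932, 1.7266) x2=(-0.4153, 1.6758, -0.1171) x3=(-0.4914, 0.6603, -0.2625)
step 13: x0=(-1.1675, 0.5305, 1.7758) x1=(0.4844, 1.6045, 1.7163) x2=(-0.3877, 1.6844, -0.0563) x3=(-0.4578, 0.6549, -0.2718)
step 14: x0=(-1.1493, 0.5427, 1.7537) x1=(0.4978, 1.6151, 1.7048) x2=(-0.3602, 1.6922, 0.0064) x3=(-0.4242, 0.6500, -0.2795)
step 15: x0=(-1.1300, 0.5556, 1.7302) x1=(0.5102, 1.6250, 1.6920) x2=(-0.3327, 1.6991, 0.0708) x3=(-0.3904, 0.6456, -0.2855)
step 16: x0=(-1.1097, 0.5694, 1.7055) x1=(0.5214, 1.6343, 1.6780) x2=(-0.3053, 1.7053, 0.1368) x3=(-0.3566, 0.6416, -0.2900)
step 17: x0=(-1.0883, 0.5839, 1.6795) x1=(0.5316, 1.6429, 1.6629) x2=(-0.2779, 1.7106, 0.2042) x3=(-0.3227, 0.6382, -0.2929)
step 18: x0=(-1.0658, 0.5991, 1.6523) x1=(0.5407, 1.6508, 1.6467) x2=(-0.2506, 1.7151, 0.2728) x3=(-0.2887, 0.6353, -0.2942)
step 19: x0=(-1.0423, 0.6150, 1.6240) x1=(0.5488, 1.6580, 1.6294) x2=(-0.2234, 1.7187, 0.3425) x3=(-0.2546, 0.6330, -0.2939)
step 20: x0=(-1.0177, 0.6316, 1.5946) x1=(0.5559, 1.6645, 1.6111) x2=(-0.1963, 1.7215, 0.4131) x3=(-0.2206, 0.6313, -0.2920)
step 21: x0=(-0.9922, 0.6489, 1.5643) x1=(0.5621, 1.6704, 1.5919) x2=(-0.1693, 1.7235, 0.4845) x3=(-0.1865, 0.6302, -0.2886)
step 22: x0=(-0.9656, 0.6668, 1.5330) x1=(0.5675, 1.6756, 1.5718) x2=(-0.1425, 1.7246, 0.5564) x3=(-0.1524, 0.6298, -0.2836)
step 23: x0=(-0.9381, 0.6853, 1.5009) x1=(0.5720, 1.6801, 1.5509) x2=(-0.1159, 1.7250, 0.6287) x3=(-0.1183, 0.6301, -0.2770)
step 24: x0=(-0.9096, 0.7044, 1.4680) x1=(0.5757, 1.6840, 1.5291) x2=(-0.0894, 1.7245, 0.7013) x3=(-0.0842, 0.6310, -0.2689)
step 25: x0=(-0.8803, 0.7239, 1.4343) x1=(0.5787, 1.6872, 1.5067) x2=(-0.0631, 1.7233, 0.7739) x3=(-0.0502, 0.6326, -0.2593)
step 26: x0=(-0.8500, 0.7440, 1.4000) x1=(0.5810, 1.6898, 1.4836) x2=(-0.0371, 1.7214, 0.8464) x3=(-0.0162, 0.6349, -0.2481)
step 0 velocities: v0=(0.1500, 0.0200, -0.0000) v1=(0.9300, 0.5800, 0.2400) v2=(0.8200, 0.5800, 0.8900) v3=(0.9700, -0.2800, -0.8800)
step 0: KE=3.6531, PE=5.3292, E=8.9823
step 26 velocities: v0=(0.9585, 0.6336, -1.0818) v1=(0.0635, 0.0712, -0.7313) v2=(0.8094, -0.0725, 2.2627) v3=(1.0611, 0.0843, 0.3712)
step 26: KE=7.0541, PE=1.9261, E=8.9802

8.9802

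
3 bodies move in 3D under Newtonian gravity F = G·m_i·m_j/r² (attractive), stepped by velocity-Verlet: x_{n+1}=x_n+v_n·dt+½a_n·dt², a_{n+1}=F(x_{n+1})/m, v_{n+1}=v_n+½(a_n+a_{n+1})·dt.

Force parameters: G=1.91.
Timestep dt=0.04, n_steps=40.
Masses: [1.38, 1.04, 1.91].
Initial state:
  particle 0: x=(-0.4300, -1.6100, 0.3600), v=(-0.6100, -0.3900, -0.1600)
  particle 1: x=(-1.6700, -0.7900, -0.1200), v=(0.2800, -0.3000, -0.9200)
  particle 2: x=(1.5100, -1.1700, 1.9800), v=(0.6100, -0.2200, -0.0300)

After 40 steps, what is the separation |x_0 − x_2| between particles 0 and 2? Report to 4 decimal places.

3.5359

step 0: x0=(-0.4300, -1.6100, 0.3600) x1=(-1.6700, -0.7900, -0.1200) x2=(1.5100, -1.1700, 1.9800)
step 1: x0=(-0.4546, -1.6252, 0.3537) x1=(-1.6579, -0.8025, -0.1564) x2=(1.5341, -1.1788, 1.9785)
step 2: x0=(-0.4795, -1.6395, 0.3475) x1=(-1.6442, -0.8159, -0.1920) x2=(1.5575, -1.1878, 1.9766)
step 3: x0=(-0.5049, -1.6530, 0.3413) x1=(-1.6287, -0.8304, -0.2268) x2=(1.5803, -1.1968, 1.9741)
step 4: x0=(-0.5307, -1.6655, 0.3350) x1=(-1.6116, -0.8459, -0.2607) x2=(1.6024, -1.2059, 1.9712)
step 5: x0=(-0.5569, -1.6771, 0.3287) x1=(-1.5927, -0.8625, -0.2935) x2=(1.6240, -1.2150, 1.9678)
step 6: x0=(-0.5836, -1.6877, 0.3221) x1=(-1.5721, -0.8803, -0.3253) x2=(1.6449, -1.2243, 1.9640)
step 7: x0=(-0.6108, -1.6974, 0.3153) x1=(-1.5498, -0.8993, -0.3560) x2=(1.6653, -1.2336, 1.9597)
step 8: x0=(-0.6385, -1.7060, 0.3082) x1=(-1.5257, -0.9195, -0.3854) x2=(1.6850, -1.2430, 1.9550)
step 9: x0=(-0.6667, -1.7135, 0.3006) x1=(-1.5000, -0.9410, -0.4135) x2=(1.7043, -1.2524, 1.9500)
step 10: x0=(-0.6954, -1.7199, 0.2924) x1=(-1.4724, -0.9639, -0.4401) x2=(1.7229, -1.2619, 1.9445)
step 11: x0=(-0.7248, -1.7252, 0.2836) x1=(-1.4431, -0.9882, -0.4651) x2=(1.7410, -1.2715, 1.9386)
step 12: x0=(-0.7546, -1.7292, 0.2740) x1=(-1.4121, -1.0141, -0.4883) x2=(1.7586, -1.2811, 1.9324)
step 13: x0=(-0.7851, -1.7319, 0.2634) x1=(-1.3793, -1.0416, -0.5097) x2=(1.7756, -1.2908, 1.9258)
step 14: x0=(-0.8162, -1.7332, 0.2517) x1=(-1.3447, -1.0709, -0.5289) x2=(1.7921, -1.3005, 1.9188)
step 15: x0=(-0.8479, -1.7331, 0.2387) x1=(-1.3084, -1.1019, -0.5457) x2=(1.8081, -1.3103, 1.9115)
step 16: x0=(-0.8801, -1.7314, 0.2242) x1=(-1.2704, -1.1350, -0.5598) x2=(1.8235, -1.3201, 1.9038)
step 17: x0=(-0.9130, -1.7280, 0.2079) x1=(-1.2306, -1.1702, -0.5710) x2=(1.8385, -1.3300, 1.8958)
step 18: x0=(-0.9463, -1.7229, 0.1894) x1=(-1.1893, -1.2077, -0.5787) x2=(1.8530, -1.3399, 1.8875)
step 19: x0=(-0.9801, -1.7158, 0.1685) x1=(-1.1466, -1.2477, -0.5824) x2=(1.8669, -1.3499, 1.8788)
step 20: x0=(-1.0141, -1.7066, 0.1445) x1=(-1.1025, -1.2904, -0.5816) x2=(1.8804, -1.3598, 1.8698)
step 21: x0=(-1.0482, -1.6952, 0.1170) x1=(-1.0576, -1.3361, -0.5754) x2=(1.8934, -1.3698, 1.8605)
step 22: x0=(-1.0819, -1.6812, 0.0850) x1=(-1.0122, -1.3849, -0.5628) x2=(1.9060, -1.3799, 1.8508)
step 23: x0=(-1.1147, -1.6647, 0.0477) x1=(-0.9673, -1.4372, -0.5425) x2=(1.9181, -1.3900, 1.8409)
step 24: x0=(-1.1453, -1.6455, 0.0037) x1=(-0.9244, -1.4930, -0.5128) x2=(1.9297, -1.4001, 1.8306)
step 25: x0=(-1.1719, -1.6239, -0.0483) x1=(-0.8859, -1.5520, -0.4718) x2=(1.9408, -1.4102, 1.8200)
step 26: x0=(-1.1916, -1.6005, -0.1099) x1=(-0.8558, -1.6132, -0.4175) x2=(1.9515, -1.4204, 1.8091)
step 27: x0=(-1.1996, -1.5775, -0.1816) x1=(-0.8403, -1.6738, -0.3493) x2=(1.9617, -1.4306, 1.7979)
step 28: x0=(-1.1904, -1.5591, -0.2609) x1=(-0.8468, -1.7284, -0.2703) x2=(1.9715, -1.4408, 1.7863)
step 29: x0=(-1.1615, -1.5502, -0.3406) x1=(-0.8786, -1.7703, -0.1904) x2=(1.9808, -1.4510, 1.7745)
step 30: x0=(-1.1169, -1.5531, -0.4118) x1=(-0.9304, -1.7963, -0.1210) x2=(1.9897, -1.4613, 1.7623)
step 31: x0=(-1.0642, -1.5664, -0.4706) x1=(-0.9922, -1.8087, -0.0675) x2=(1.9981, -1.4716, 1.7499)
step 32: x0=(-1.0090, -1.5867, -0.5173) x1=(-1.0564, -1.8115, -0.0296) x2=(2.0060, -1.4820, 1.7371)
step 33: x0=(-0.9544, -1.6116, -0.5538) x1=(-1.1189, -1.8083, -0.0047) x2=(2.0135, -1.4923, 1.7240)
step 34: x0=(-0.9018, -1.6393, -0.5823) x1=(-1.1780, -1.8013, 0.0101) x2=(2.0205, -1.5028, 1.7106)
step 35: x0=(-0.8518, -1.6687, -0.6043) x1=(-1.2328, -1.7920, 0.0170) x2=(2.0271, -1.5132, 1.6970)
step 36: x0=(-0.8045, -1.6990, -0.6211) x1=(-1.2832, -1.7814, 0.0175) x2=(2.0333, -1.5237, 1.6830)
step 37: x0=(-0.7597, -1.7298, -0.6338) x1=(-1.3294, -1.7700, 0.0130) x2=(2.0389, -1.5342, 1.6687)
step 38: x0=(-0.7175, -1.7608, -0.6429) x1=(-1.3715, -1.7585, 0.0045) x2=(2.0442, -1.5447, 1.6541)
step 39: x0=(-0.6775, -1.7918, -0.6492) x1=(-1.4096, -1.7468, -0.0074) x2=(2.0490, -1.5553, 1.6392)
step 40: x0=(-0.6397, -1.8225, -0.6529) x1=(-1.4441, -1.7354, -0.0221) x2=(2.0533, -1.5659, 1.6240)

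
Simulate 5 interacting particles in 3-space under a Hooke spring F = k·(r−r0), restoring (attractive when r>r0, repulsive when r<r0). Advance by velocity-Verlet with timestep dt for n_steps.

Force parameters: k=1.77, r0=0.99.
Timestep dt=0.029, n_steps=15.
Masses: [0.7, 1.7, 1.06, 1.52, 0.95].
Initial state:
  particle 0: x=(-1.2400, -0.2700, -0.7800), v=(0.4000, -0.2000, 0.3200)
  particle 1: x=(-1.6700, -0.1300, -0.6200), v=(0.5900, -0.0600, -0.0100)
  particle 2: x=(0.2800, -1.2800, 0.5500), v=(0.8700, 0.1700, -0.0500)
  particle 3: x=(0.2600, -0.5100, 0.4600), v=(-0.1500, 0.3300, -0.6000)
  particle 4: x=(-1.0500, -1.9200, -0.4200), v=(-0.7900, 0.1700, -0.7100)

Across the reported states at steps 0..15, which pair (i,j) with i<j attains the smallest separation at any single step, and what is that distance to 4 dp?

step 0: x0=(-1.2400, -0.2700, -0.7800) x1=(-1.6700, -0.1300, -0.6200) x2=(0.2800, -1.2800, 0.5500) x3=(0.2600, -0.5100, 0.4600) x4=(-1.0500, -1.9200, -0.4200)
step 1: x0=(-1.2261, -0.2774, -0.7693) x1=(-1.6520, -0.1325, -0.6196) x2=(0.3034, -1.2745, 0.5472) x3=(0.2544, -0.5005, 0.4418) x4=(-1.0722, -1.9130, -0.4401)
step 2: x0=(-1.2078, -0.2880, -0.7558) x1=(-1.6321, -0.1363, -0.6178) x2=(0.3230, -1.2680, 0.5419) x3=(0.2464, -0.4913, 0.4219) x4=(-1.0928, -1.9021, -0.4591)
step 3: x0=(-1.1851, -0.3017, -0.7397) x1=(-1.6105, -0.1415, -0.6148) x2=(0.3389, -1.2604, 0.5339) x3=(0.2360, -0.4823, 0.4004) x4=(-1.1118, -1.8872, -0.4769)
step 4: x0=(-1.1581, -0.3184, -0.7211) x1=(-1.5873, -0.1480, -0.6104) x2=(0.3510, -1.2518, 0.5233) x3=(0.2232, -0.4736, 0.3774) x4=(-1.1289, -1.8684, -0.4935)
step 5: x0=(-1.1272, -0.3378, -0.7000) x1=(-1.5623, -0.1557, -0.6049) x2=(0.3594, -1.2422, 0.5101) x3=(0.2081, -0.4653, 0.3529) x4=(-1.1442, -1.8460, -0.5088)
step 6: x0=(-1.0923, -0.3600, -0.6768) x1=(-1.5359, -0.1646, -0.5982) x2=(0.3640, -1.2317, 0.4945) x3=(0.1909, -0.4573, 0.3270) x4=(-1.1574, -1.8199, -0.5228)
step 7: x0=(-1.0539, -0.3846, -0.6514) x1=(-1.5079, -0.1746, -0.5904) x2=(0.3651, -1.2203, 0.4765) x3=(0.1716, -0.4496, 0.2998) x4=(-1.1686, -1.7905, -0.5354)
step 8: x0=(-1.0121, -0.4115, -0.6242) x1=(-1.4785, -0.1857, -0.5817) x2=(0.3626, -1.2080, 0.4561) x3=(0.1504, -0.4423, 0.2714) x4=(-1.1777, -1.7578, -0.5467)
step 9: x0=(-0.9674, -0.4405, -0.5952) x1=(-1.4478, -0.1978, -0.5720) x2=(0.3567, -1.1950, 0.4336) x3=(0.1273, -0.4354, 0.2419) x4=(-1.1847, -1.7221, -0.5566)
step 10: x0=(-0.9199, -0.4713, -0.5648) x1=(-1.4159, -0.2107, -0.5615) x2=(0.3475, -1.1813, 0.4089) x3=(0.1025, -0.4288, 0.2113) x4=(-1.1895, -1.6837, -0.5652)
step 11: x0=(-0.8701, -0.5036, -0.5331) x1=(-1.3828, -0.2244, -0.5502) x2=(0.3352, -1.1670, 0.3824) x3=(0.0762, -0.4227, 0.1798) x4=(-1.1922, -1.6428, -0.5724)
step 12: x0=(-0.8182, -0.5374, -0.5004) x1=(-1.3486, -0.2389, -0.5383) x2=(0.3200, -1.1521, 0.3540) x3=(0.0486, -0.4168, 0.1475) x4=(-1.1928, -1.5996, -0.5783)
step 13: x0=(-0.7647, -0.5722, -0.4668) x1=(-1.3135, -0.2540, -0.5257) x2=(0.3020, -1.1367, 0.3240) x3=(0.0197, -0.4113, 0.1146) x4=(-1.1915, -1.5545, -0.5830)
step 14: x0=(-0.7100, -0.6079, -0.4327) x1=(-1.2774, -0.2697, -0.5127) x2=(0.2816, -1.1210, 0.2925) x3=(-0.0103, -0.4061, 0.0810) x4=(-1.1882, -1.5076, -0.5866)
step 15: x0=(-0.6543, -0.6445, -0.3982) x1=(-1.2406, -0.2859, -0.4991) x2=(0.2590, -1.1049, 0.2598) x3=(-0.0410, -0.4012, 0.0471) x4=(-1.1831, -1.4593, -0.5890)

pair (0,1), distance 0.4713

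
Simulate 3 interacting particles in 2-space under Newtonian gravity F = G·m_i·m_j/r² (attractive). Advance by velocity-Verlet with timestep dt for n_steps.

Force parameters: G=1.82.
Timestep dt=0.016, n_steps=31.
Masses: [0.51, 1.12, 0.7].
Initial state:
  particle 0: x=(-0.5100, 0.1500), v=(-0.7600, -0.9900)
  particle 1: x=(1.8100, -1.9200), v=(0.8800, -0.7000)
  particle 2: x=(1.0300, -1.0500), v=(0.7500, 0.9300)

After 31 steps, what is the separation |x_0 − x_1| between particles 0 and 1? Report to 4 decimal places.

step 0: x0=(-0.5100, 0.1500) x1=(1.8100, -1.9200) x2=(1.0300, -1.0500)
step 1: x0=(-0.5221, 0.1341) x1=(1.8240, -1.9311) x2=(1.0421, -1.0352)
step 2: x0=(-0.5341, 0.1181) x1=(1.8378, -1.9420) x2=(1.0544, -1.0207)
step 3: x0=(-0.5460, 0.1021) x1=(1.8515, -1.9527) x2=(1.0669, -1.0064)
step 4: x0=(-0.5578, 0.0860) x1=(1.8650, -1.9633) x2=(1.0795, -0.9924)
step 5: x0=(-0.5694, 0.0697) x1=(1.8783, -1.9737) x2=(1.0923, -0.9786)
step 6: x0=(-0.5810, 0.0534) x1=(1.8915, -1.9839) x2=(1.1053, -0.9650)
step 7: x0=(-0.5924, 0.0371) x1=(1.9046, -1.9939) x2=(1.1184, -0.9516)
step 8: x0=(-0.6038, 0.0206) x1=(1.9175, -2.0037) x2=(1.1316, -0.9384)
step 9: x0=(-0.6150, 0.0041) x1=(1.9304, -2.0134) x2=(1.1449, -0.9255)
step 10: x0=(-0.6261, -0.0125) x1=(1.9430, -2.0230) x2=(1.1584, -0.9127)
step 11: x0=(-0.6371, -0.0291) x1=(1.9556, -2.0323) x2=(1.1720, -0.9002)
step 12: x0=(-0.6480, -0.0458) x1=(1.9681, -2.0415) x2=(1.1857, -0.8878)
step 13: x0=(-0.6588, -0.0626) x1=(1.9804, -2.0506) x2=(1.1994, -0.8757)
step 14: x0=(-0.6694, -0.0795) x1=(1.9926, -2.0595) x2=(1.2133, -0.8637)
step 15: x0=(-0.6800, -0.0964) x1=(2.0048, -2.0683) x2=(1.2273, -0.8519)
step 16: x0=(-0.6904, -0.1133) x1=(2.0168, -2.0769) x2=(1.2413, -0.8404)
step 17: x0=(-0.7008, -0.1303) x1=(2.0287, -2.0854) x2=(1.2554, -0.8290)
step 18: x0=(-0.7110, -0.1474) x1=(2.0405, -2.0937) x2=(1.2696, -0.8178)
step 19: x0=(-0.7211, -0.1645) x1=(2.0523, -2.1020) x2=(1.2839, -0.8068)
step 20: x0=(-0.7311, -0.1817) x1=(2.0639, -2.1100) x2=(1.2982, -0.7959)
step 21: x0=(-0.7410, -0.1989) x1=(2.0755, -2.1180) x2=(1.3126, -0.7853)
step 22: x0=(-0.7508, -0.2161) x1=(2.0870, -2.1258) x2=(1.3270, -0.7748)
step 23: x0=(-0.7605, -0.2334) x1=(2.0984, -2.1334) x2=(1.3415, -0.7645)
step 24: x0=(-0.7701, -0.2508) x1=(2.1097, -2.1410) x2=(1.3561, -0.7544)
step 25: x0=(-0.7796, -0.2681) x1=(2.1209, -2.1484) x2=(1.3707, -0.7444)
step 26: x0=(-0.7890, -0.2856) x1=(2.1320, -2.1557) x2=(1.3854, -0.7346)
step 27: x0=(-0.7983, -0.3030) x1=(2.1431, -2.1629) x2=(1.4001, -0.7250)
step 28: x0=(-0.8075, -0.3205) x1=(2.1541, -2.1699) x2=(1.4148, -0.7156)
step 29: x0=(-0.8166, -0.3380) x1=(2.1651, -2.1769) x2=(1.4296, -0.7063)
step 30: x0=(-0.8255, -0.3556) x1=(2.1759, -2.1837) x2=(1.4445, -0.6972)
step 31: x0=(-0.8344, -0.3732) x1=(2.1867, -2.1904) x2=(1.4594, -0.6882)

3.5256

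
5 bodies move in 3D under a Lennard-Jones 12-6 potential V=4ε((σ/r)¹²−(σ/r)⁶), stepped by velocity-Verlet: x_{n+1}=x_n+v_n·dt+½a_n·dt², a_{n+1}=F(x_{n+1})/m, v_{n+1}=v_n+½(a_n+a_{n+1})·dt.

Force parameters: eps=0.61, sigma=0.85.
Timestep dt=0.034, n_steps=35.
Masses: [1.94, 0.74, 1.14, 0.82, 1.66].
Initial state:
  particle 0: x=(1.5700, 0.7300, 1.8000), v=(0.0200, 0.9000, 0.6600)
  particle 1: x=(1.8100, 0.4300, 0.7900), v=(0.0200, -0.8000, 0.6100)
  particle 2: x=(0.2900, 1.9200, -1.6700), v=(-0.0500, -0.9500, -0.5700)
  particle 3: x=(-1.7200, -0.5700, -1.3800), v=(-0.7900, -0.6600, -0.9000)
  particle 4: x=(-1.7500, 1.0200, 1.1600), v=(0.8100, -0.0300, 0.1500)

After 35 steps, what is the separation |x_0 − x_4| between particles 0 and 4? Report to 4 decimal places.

2.6923

step 0: x0=(1.5700, 0.7300, 1.8000) x1=(1.8100, 0.4300, 0.7900) x2=(0.2900, 1.9200, -1.6700) x3=(-1.7200, -0.5700, -1.3800) x4=(-1.7500, 1.0200, 1.1600)
step 1: x0=(1.5708, 0.7605, 1.8220) x1=(1.8104, 0.4032, 0.8120) x2=(0.2883, 1.8877, -1.6894) x3=(-1.7469, -0.5924, -1.4106) x4=(-1.7225, 1.0190, 1.1651)
step 2: x0=(1.5718, 0.7906, 1.8430) x1=(1.8102, 0.3772, 0.8363) x2=(0.2866, 1.8554, -1.7088) x3=(-1.7737, -0.6149, -1.4412) x4=(-1.6949, 1.0180, 1.1702)
step 3: x0=(1.5730, 0.8204, 1.8633) x1=(1.8095, 0.3521, 0.8628) x2=(0.2849, 1.8231, -1.7281) x3=(-1.8006, -0.6373, -1.4718) x4=(-1.6674, 1.0169, 1.1753)
step 4: x0=(1.5744, 0.8498, 1.8827) x1=(1.8083, 0.3280, 0.8914) x2=(0.2832, 1.7908, -1.7475) x3=(-1.8274, -0.6597, -1.5024) x4=(-1.6398, 1.0159, 1.1804)
step 5: x0=(1.5759, 0.8789, 1.9014) x1=(1.8067, 0.3049, 0.9220) x2=(0.2815, 1.7585, -1.7669) x3=(-1.8543, -0.6822, -1.5330) x4=(-1.6123, 1.0149, 1.1855)
step 6: x0=(1.5777, 0.9075, 1.9194) x1=(1.8046, 0.2828, 0.9543) x2=(0.2798, 1.7262, -1.7862) x3=(-1.8811, -0.7046, -1.5636) x4=(-1.5847, 1.0139, 1.1906)
step 7: x0=(1.5795, 0.9357, 1.9368) x1=(1.8021, 0.2618, 0.9883) x2=(0.2781, 1.6939, -1.8056) x3=(-1.9080, -0.7270, -1.5941) x4=(-1.5572, 1.0128, 1.1957)
step 8: x0=(1.5815, 0.9635, 1.9536) x1=(1.7993, 0.2419, 1.0238) x2=(0.2764, 1.6615, -1.8250) x3=(-1.9348, -0.7494, -1.6247) x4=(-1.5296, 1.0118, 1.2008)
step 9: x0=(1.5837, 0.9909, 1.9699) x1=(1.7961, 0.2232, 1.0607) x2=(0.2747, 1.6292, -1.8443) x3=(-1.9617, -0.7718, -1.6553) x4=(-1.5021, 1.0108, 1.2058)
step 10: x0=(1.5859, 1.0179, 1.9856) x1=(1.7927, 0.2055, 1.0989) x2=(0.2730, 1.5969, -1.8637) x3=(-1.9885, -0.7942, -1.6859) x4=(-1.4745, 1.0098, 1.2109)
step 11: x0=(1.5883, 1.0445, 2.0009) x1=(1.7889, 0.1889, 1.1384) x2=(0.2713, 1.5646, -1.8831) x3=(-2.0154, -0.8167, -1.7165) x4=(-1.4470, 1.0087, 1.2160)
step 12: x0=(1.5907, 1.0706, 2.0158) x1=(1.7849, 0.1734, 1.1789) x2=(0.2695, 1.5323, -1.9024) x3=(-2.0422, -0.8391, -1.7470) x4=(-1.4194, 1.0077, 1.2211)
step 13: x0=(1.5933, 1.0963, 2.0303) x1=(1.7807, 0.1590, 1.2205) x2=(0.2678, 1.4999, -1.9218) x3=(-2.0690, -0.8615, -1.7776) x4=(-1.3918, 1.0067, 1.2262)
step 14: x0=(1.5959, 1.1216, 2.0444) x1=(1.7762, 0.1457, 1.2629) x2=(0.2661, 1.4676, -1.9411) x3=(-2.0959, -0.8839, -1.8082) x4=(-1.3643, 1.0057, 1.2313)
step 15: x0=(1.5986, 1.1466, 2.0582) x1=(1.7715, 0.1334, 1.3062) x2=(0.2644, 1.4353, -1.9605) x3=(-2.1227, -0.9063, -1.8388) x4=(-1.3367, 1.0046, 1.2364)
step 16: x0=(1.6013, 1.1711, 2.0718) x1=(1.7667, 0.1222, 1.3503) x2=(0.2627, 1.4030, -1.9798) x3=(-2.1495, -0.9287, -1.8694) x4=(-1.3091, 1.0036, 1.2414)
step 17: x0=(1.6041, 1.1952, 2.0850) x1=(1.7617, 0.1120, 1.3951) x2=(0.2610, 1.3706, -1.9992) x3=(-2.1764, -0.9511, -1.8999) x4=(-1.2816, 1.0026, 1.2465)
step 18: x0=(1.6070, 1.2189, 2.0980) x1=(1.7565, 0.1027, 1.4405) x2=(0.2593, 1.3383, -2.0185) x3=(-2.2032, -0.9735, -1.9305) x4=(-1.2540, 1.0015, 1.2516)
step 19: x0=(1.6099, 1.2423, 2.1108) x1=(1.7512, 0.0945, 1.4865) x2=(0.2576, 1.3060, -2.0379) x3=(-2.2300, -0.9959, -1.9611) x4=(-1.2264, 1.0005, 1.2567)
step 20: x0=(1.6129, 1.2653, 2.1234) x1=(1.7458, 0.0872, 1.5331) x2=(0.2558, 1.2737, -2.0572) x3=(-2.2569, -1.0183, -1.9916) x4=(-1.1988, 0.9995, 1.2618)
step 21: x0=(1.6159, 1.2880, 2.1358) x1=(1.7403, 0.0809, 1.5800) x2=(0.2541, 1.2413, -2.0766) x3=(-2.2837, -1.0407, -2.0222) x4=(-1.1712, 0.9984, 1.2669)
step 22: x0=(1.6189, 1.3103, 2.1481) x1=(1.7347, 0.0754, 1.6274) x2=(0.2524, 1.2090, -2.0959) x3=(-2.3105, -1.0631, -2.0528) x4=(-1.1436, 0.9974, 1.2720)
step 23: x0=(1.6220, 1.3323, 2.1602) x1=(1.7290, 0.0708, 1.6752) x2=(0.2507, 1.1767, -2.1153) x3=(-2.3374, -1.0855, -2.0834) x4=(-1.1161, 0.9964, 1.2770)
step 24: x0=(1.6251, 1.3539, 2.1722) x1=(1.7232, 0.0670, 1.7232) x2=(0.2490, 1.1443, -2.1346) x3=(-2.3642, -1.1079, -2.1139) x4=(-1.0885, 0.9954, 1.2821)
step 25: x0=(1.6282, 1.3753, 2.1841) x1=(1.7174, 0.0641, 1.7716) x2=(0.2473, 1.1120, -2.1540) x3=(-2.3910, -1.1302, -2.1445) x4=(-1.0609, 0.9943, 1.2872)
step 26: x0=(1.6313, 1.3964, 2.1959) x1=(1.7115, 0.0619, 1.8202) x2=(0.2455, 1.0797, -2.1733) x3=(-2.4178, -1.1526, -2.1751) x4=(-1.0333, 0.9933, 1.2923)
step 27: x0=(1.6345, 1.4171, 2.2076) x1=(1.7056, 0.0605, 1.8690) x2=(0.2438, 1.0473, -2.1927) x3=(-2.4446, -1.1750, -2.2057) x4=(-1.0056, 0.9923, 1.2974)
step 28: x0=(1.6376, 1.4376, 2.2192) x1=(1.6996, 0.0598, 1.9180) x2=(0.2421, 1.0150, -2.2120) x3=(-2.4715, -1.1974, -2.2362) x4=(-0.9780, 0.9912, 1.3025)
step 29: x0=(1.6408, 1.4579, 2.2308) x1=(1.6936, 0.0598, 1.9671) x2=(0.2404, 0.9827, -2.2313) x3=(-2.4983, -1.2198, -2.2668) x4=(-0.9504, 0.9902, 1.3076)
step 30: x0=(1.6440, 1.4779, 2.2424) x1=(1.6875, 0.0604, 2.0164) x2=(0.2386, 0.9503, -2.2507) x3=(-2.5251, -1.2422, -2.2974) x4=(-0.9228, 0.9892, 1.3127)
step 31: x0=(1.6471, 1.4976, 2.2539) x1=(1.6814, 0.0616, 2.0657) x2=(0.2369, 0.9180, -2.2700) x3=(-2.5519, -1.2646, -2.3279) x4=(-0.8952, 0.9881, 1.3177)
step 32: x0=(1.6503, 1.5172, 2.2653) x1=(1.6753, 0.0635, 2.1151) x2=(0.2352, 0.8857, -2.2894) x3=(-2.5787, -1.2869, -2.3585) x4=(-0.8675, 0.9871, 1.3228)
step 33: x0=(1.6535, 1.5365, 2.2768) x1=(1.6692, 0.0659, 2.1646) x2=(0.2335, 0.8533, -2.3087) x3=(-2.6055, -1.3093, -2.3891) x4=(-0.8399, 0.9861, 1.3279)
step 34: x0=(1.6567, 1.5556, 2.2882) x1=(1.6631, 0.0688, 2.2141) x2=(0.2317, 0.8210, -2.3280) x3=(-2.6324, -1.3317, -2.4196) x4=(-0.8122, 0.9850, 1.3330)
step 35: x0=(1.6599, 1.5746, 2.2996) x1=(1.6570, 0.0722, 2.2637) x2=(0.2300, 0.7887, -2.3474) x3=(-2.6592, -1.3541, -2.4502) x4=(-0.7846, 0.9840, 1.3381)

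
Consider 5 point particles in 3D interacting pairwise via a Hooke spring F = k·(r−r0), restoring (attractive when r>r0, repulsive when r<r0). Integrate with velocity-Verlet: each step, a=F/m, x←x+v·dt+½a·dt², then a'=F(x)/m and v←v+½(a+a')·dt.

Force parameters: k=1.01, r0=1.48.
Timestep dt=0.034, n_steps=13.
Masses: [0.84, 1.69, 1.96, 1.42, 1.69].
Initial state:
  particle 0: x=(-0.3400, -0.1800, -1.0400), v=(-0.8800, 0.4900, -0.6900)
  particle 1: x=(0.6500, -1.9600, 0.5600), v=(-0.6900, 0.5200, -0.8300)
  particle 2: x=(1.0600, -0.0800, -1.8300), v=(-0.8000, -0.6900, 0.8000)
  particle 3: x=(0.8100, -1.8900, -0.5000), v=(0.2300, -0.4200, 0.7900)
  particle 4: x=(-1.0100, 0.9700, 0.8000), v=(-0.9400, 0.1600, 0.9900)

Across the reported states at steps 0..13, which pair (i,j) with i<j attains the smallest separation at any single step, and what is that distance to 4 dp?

step 0: x0=(-0.3400, -0.1800, -1.0400) x1=(0.6500, -1.9600, 0.5600) x2=(1.0600, -0.0800, -1.8300) x3=(0.8100, -1.8900, -0.5000) x4=(-1.0100, 0.9700, 0.8000)
step 1: x0=(-0.3695, -0.1639, -1.0625) x1=(0.6261, -1.9412, 0.5313) x2=(1.0323, -0.1038, -1.8018) x3=(0.8173, -1.9031, -0.4732) x4=(-1.0408, 0.9739, 0.8326)
step 2: x0=(-0.3980, -0.1492, -1.0828) x1=(0.6014, -1.9200, 0.5017) x2=(1.0037, -0.1281, -1.7717) x3=(0.8235, -1.9138, -0.4467) x4=(-1.0691, 0.9748, 0.8630)
step 3: x0=(-0.4256, -0.1357, -1.1010) x1=(0.5758, -1.8967, 0.4714) x2=(0.9742, -0.1529, -1.7398) x3=(0.8286, -1.9221, -0.4206) x4=(-1.0951, 0.9727, 0.8912)
step 4: x0=(-0.4523, -0.1235, -1.1170) x1=(0.5493, -1.8711, 0.4404) x2=(0.9437, -0.1781, -1.7060) x3=(0.8325, -1.9280, -0.3947) x4=(-1.1185, 0.9675, 0.9171)
step 5: x0=(-0.4781, -0.1127, -1.1305) x1=(0.5218, -1.8433, 0.4089) x2=(0.9125, -0.2038, -1.6705) x3=(0.8352, -1.9315, -0.3692) x4=(-1.1396, 0.9593, 0.9407)
step 6: x0=(-0.5029, -0.1033, -1.1417) x1=(0.4934, -1.8135, 0.3769) x2=(0.8803, -0.2299, -1.6332) x3=(0.8368, -1.9325, -0.3442) x4=(-1.1581, 0.9480, 0.9619)
step 7: x0=(-0.5269, -0.0952, -1.1505) x1=(0.4640, -1.7815, 0.3444) x2=(0.8474, -0.2562, -1.5943) x3=(0.8372, -1.9312, -0.3195) x4=(-1.1743, 0.9338, 0.9808)
step 8: x0=(-0.5499, -0.0885, -1.1568) x1=(0.4335, -1.7476, 0.3117) x2=(0.8137, -0.2828, -1.5539) x3=(0.8365, -1.9277, -0.2953) x4=(-1.1880, 0.9166, 0.9973)
step 9: x0=(-0.5721, -0.0831, -1.1606) x1=(0.4021, -1.7117, 0.2788) x2=(0.7793, -0.3096, -1.5119) x3=(0.8346, -1.9218, -0.2715) x4=(-1.1992, 0.8964, 1.0113)
step 10: x0=(-0.5933, -0.0791, -1.1619) x1=(0.3696, -1.6740, 0.2457) x2=(0.7441, -0.3366, -1.4686) x3=(0.8316, -1.9138, -0.2481) x4=(-1.2081, 0.8734, 1.0230)
step 11: x0=(-0.6138, -0.0764, -1.1607) x1=(0.3360, -1.6345, 0.2125) x2=(0.7083, -0.3637, -1.4238) x3=(0.8275, -1.9036, -0.2251) x4=(-1.2147, 0.8476, 1.0323)
step 12: x0=(-0.6334, -0.0749, -1.1571) x1=(0.3013, -1.5932, 0.1792) x2=(0.6719, -0.3908, -1.3778) x3=(0.8223, -1.8915, -0.2024) x4=(-1.2189, 0.8190, 1.0393)
step 13: x0=(-0.6522, -0.0747, -1.1511) x1=(0.2656, -1.5503, 0.1460) x2=(0.6349, -0.4180, -1.3306) x3=(0.8161, -1.8774, -0.1800) x4=(-1.2210, 0.7878, 1.0439)

pair (1,3), distance 0.7110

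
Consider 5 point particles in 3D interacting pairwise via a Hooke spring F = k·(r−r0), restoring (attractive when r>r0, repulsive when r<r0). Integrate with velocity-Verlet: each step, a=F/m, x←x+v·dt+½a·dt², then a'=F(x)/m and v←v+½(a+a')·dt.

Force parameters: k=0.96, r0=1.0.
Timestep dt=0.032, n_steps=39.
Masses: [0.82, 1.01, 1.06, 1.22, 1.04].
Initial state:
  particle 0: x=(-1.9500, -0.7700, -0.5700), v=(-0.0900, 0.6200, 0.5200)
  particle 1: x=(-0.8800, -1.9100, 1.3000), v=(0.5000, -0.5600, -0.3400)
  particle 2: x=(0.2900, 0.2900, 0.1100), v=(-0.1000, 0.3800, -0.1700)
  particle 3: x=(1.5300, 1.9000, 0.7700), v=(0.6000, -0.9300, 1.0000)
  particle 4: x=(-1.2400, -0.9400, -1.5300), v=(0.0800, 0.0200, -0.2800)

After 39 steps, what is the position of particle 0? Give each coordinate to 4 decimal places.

step 0: x0=(-1.9500, -0.7700, -0.5700) x1=(-0.8800, -1.9100, 1.3000) x2=(0.2900, 0.2900, 0.1100) x3=(1.5300, 1.9000, 0.7700) x4=(-1.2400, -0.9400, -1.5300)
step 1: x0=(-1.9500, -0.7489, -0.5519) x1=(-0.8631, -1.9251, 1.2871) x2=(0.2857, 0.3013, 0.1044) x3=(1.5462, 1.8670, 0.8009) x4=(-1.2359, -0.9382, -1.5367)
step 2: x0=(-1.9441, -0.7255, -0.5310) x1=(-0.8446, -1.9347, 1.2702) x2=(0.2792, 0.3107, 0.0986) x3=(1.5564, 1.8275, 0.8294) x4=(-1.2288, -0.9343, -1.5387)
step 3: x0=(-1.9324, -0.6999, -0.5074) x1=(-0.8245, -1.9387, 1.2494) x2=(0.2706, 0.3182, 0.0925) x3=(1.5606, 1.7816, 0.8556) x4=(-1.2186, -0.9282, -1.5361)
step 4: x0=(-1.9149, -0.6722, -0.4810) x1=(-0.8027, -1.9371, 1.2247) x2=(0.2599, 0.3239, 0.0863) x3=(1.5589, 1.7296, 0.8794) x4=(-1.2055, -0.9199, -1.5288)
step 5: x0=(-1.8917, -0.6424, -0.4521) x1=(-0.7794, -1.9300, 1.1964) x2=(0.2471, 0.3276, 0.0799) x3=(1.5512, 1.6715, 0.9006) x4=(-1.1894, -0.9096, -1.5169)
step 6: x0=(-1.8628, -0.6108, -0.4207) x1=(-0.7546, -1.9175, 1.1644) x2=(0.2325, 0.3295, 0.0733) x3=(1.5377, 1.6076, 0.9194) x4=(-1.1703, -0.8973, -1.5004)
step 7: x0=(-1.8284, -0.5775, -0.3870) x1=(-0.7284, -1.8995, 1.1291) x2=(0.2159, 0.3294, 0.0667) x3=(1.5184, 1.5381, 0.9356) x4=(-1.1484, -0.8830, -1.4793)
step 8: x0=(-1.7886, -0.5427, -0.3511) x1=(-0.7009, -1.8764, 1.0905) x2=(0.1977, 0.3275, 0.0600) x3=(1.4936, 1.4632, 0.9493) x4=(-1.1237, -0.8669, -1.4538)
step 9: x0=(-1.7437, -0.5064, -0.3130) x1=(-0.6720, -1.8481, 1.0488) x2=(0.1778, 0.3238, 0.0533) x3=(1.4633, 1.3832, 0.9605) x4=(-1.0963, -0.8489, -1.4240)
step 10: x0=(-1.6937, -0.4689, -0.2731) x1=(-0.6420, -1.8149, 1.0042) x2=(0.1563, 0.3184, 0.0465) x3=(1.4278, 1.2984, 0.9691) x4=(-1.0663, -0.8293, -1.3899)
step 11: x0=(-1.6390, -0.4303, -0.2314) x1=(-0.6108, -1.7769, 0.9570) x2=(0.1335, 0.3112, 0.0399) x3=(1.3872, 1.2090, 0.9753) x4=(-1.0337, -0.8080, -1.3517)
step 12: x0=(-1.5799, -0.3909, -0.1880) x1=(-0.5785, -1.7344, 0.9072) x2=(0.1094, 0.3023, 0.0333) x3=(1.3418, 1.1154, 0.9790) x4=(-0.9988, -0.7852, -1.3097)
step 13: x0=(-1.5165, -0.3506, -0.1433) x1=(-0.5453, -1.6876, 0.8553) x2=(0.0843, 0.2919, 0.0268) x3=(1.2918, 1.0179, 0.9803) x4=(-0.9616, -0.7610, -1.2638)
step 14: x0=(-1.4493, -0.3098, -0.0972) x1=(-0.5111, -1.6368, 0.8013) x2=(0.0581, 0.2800, 0.0204) x3=(1.2375, 0.9168, 0.9793) x4=(-0.9223, -0.7355, -1.2145)
step 15: x0=(-1.3785, -0.2686, -0.0500) x1=(-0.4762, -1.5822, 0.7455) x2=(0.0311, 0.2668, 0.0142) x3=(1.1791, 0.8125, 0.9761) x4=(-0.8810, -0.7088, -1.1618)
step 16: x0=(-1.3045, -0.2271, -0.0019) x1=(-0.4405, -1.5242, 0.6882) x2=(0.0035, 0.2523, 0.0082) x3=(1.1170, 0.7053, 0.9706) x4=(-0.8379, -0.6811, -1.1060)
step 17: x0=(-1.2276, -0.1855, 0.0470) x1=(-0.4042, -1.4629, 0.6296) x2=(-0.0246, 0.2367, 0.0024) x3=(1.0514, 0.5956, 0.9631) x4=(-0.7930, -0.6524, -1.0473)
step 18: x0=(-1.1483, -0.1439, 0.0966) x1=(-0.3674, -1.3989, 0.5699) x2=(-0.0531, 0.2201, -0.0032) x3=(0.9827, 0.4838, 0.9537) x4=(-0.7467, -0.6229, -0.9861)
step 19: x0=(-1.0668, -0.1025, 0.1467) x1=(-0.3301, -1.3324, 0.5093) x2=(-0.0817, 0.2026, -0.0086) x3=(0.9113, 0.3702, 0.9424) x4=(-0.6990, -0.5927, -0.9225)
step 20: x0=(-0.9837, -0.0613, 0.1972) x1=(-0.2925, -1.2637, 0.4482) x2=(-0.1104, 0.1844, -0.0138) x3=(0.8374, 0.2551, 0.9295) x4=(-0.6501, -0.5619, -0.8568)
step 21: x0=(-0.8993, -0.0205, 0.2481) x1=(-0.2546, -1.1932, 0.3865) x2=(-0.1389, 0.1656, -0.0187) x3=(0.7615, 0.1388, 0.9150) x4=(-0.6003, -0.5306, -0.7894)
step 22: x0=(-0.8139, 0.0199, 0.2992) x1=(-0.2164, -1.1214, 0.3247) x2=(-0.1672, 0.1464, -0.0235) x3=(0.6838, 0.0218, 0.8991) x4=(-0.5496, -0.4990, -0.7206)
step 23: x0=(-0.7279, 0.0598, 0.3505) x1=(-0.1782, -1.0484, 0.2627) x2=(-0.1951, 0.1269, -0.0282) x3=(0.6047, -0.0958, 0.8821) x4=(-0.4983, -0.4672, -0.6506)
step 24: x0=(-0.6415, 0.0993, 0.4021) x1=(-0.1399, -0.9747, 0.2008) x2=(-0.2226, 0.1073, -0.0328) x3=(0.5246, -0.2136, 0.8641) x4=(-0.4465, -0.4353, -0.5797)
step 25: x0=(-0.5551, 0.1384, 0.4540) x1=(-0.1015, -0.9006, 0.1390) x2=(-0.2496, 0.0876, -0.0373) x3=(0.4437, -0.3316, 0.8452) x4=(-0.3944, -0.4034, -0.5082)
step 26: x0=(-0.4686, 0.1772, 0.5062) x1=(-0.0631, -0.8264, 0.0773) x2=(-0.2763, 0.0681, -0.0419) x3=(0.3624, -0.4495, 0.8258) x4=(-0.3421, -0.3715, -0.4365)
step 27: x0=(-0.3822, 0.2158, 0.5587) x1=(-0.0248, -0.7523, 0.0159) x2=(-0.3027, 0.0487, -0.0464) x3=(0.2807, -0.5672, 0.8060) x4=(-0.2897, -0.3397, -0.3647)
step 28: x0=(-0.2957, 0.2543, 0.6115) x1=(0.0137, -0.6785, -0.0454) x2=(-0.3291, 0.0297, -0.0509) x3=(0.1989, -0.6847, 0.7858) x4=(-0.2373, -0.3080, -0.2931)
step 29: x0=(-0.2090, 0.2926, 0.6644) x1=(0.0525, -0.6050, -0.1064) x2=(-0.3556, 0.0110, -0.0552) x3=(0.1169, -0.8021, 0.7656) x4=(-0.1850, -0.2765, -0.2218)
step 30: x0=(-0.1222, 0.3306, 0.7174) x1=(0.0916, -0.5321, -0.1673) x2=(-0.3824, -0.0072, -0.0592) x3=(0.0348, -0.9191, 0.7451) x4=(-0.1327, -0.2451, -0.1508)
step 31: x0=(-0.0353, 0.3681, 0.7702) x1=(0.1313, -0.4596, -0.2281) x2=(-0.4098, -0.0251, -0.0630) x3=(-0.0474, -1.0357, 0.7244) x4=(-0.0803, -0.2136, -0.0797)
step 32: x0=(0.0517, 0.4048, 0.8227) x1=(0.1715, -0.3876, -0.2889) x2=(-0.4378, -0.0428, -0.0665) x3=(-0.1297, -1.1517, 0.7034) x4=(-0.0278, -0.1821, -0.0083)
step 33: x0=(0.1385, 0.4406, 0.8747) x1=(0.2121, -0.3160, -0.3496) x2=(-0.4663, -0.0604, -0.0697) x3=(-0.2119, -1.2667, 0.6820) x4=(0.0249, -0.1506, 0.0637)
step 34: x0=(0.2251, 0.4750, 0.9259) x1=(0.2529, -0.2448, -0.4102) x2=(-0.4953, -0.0781, -0.0725) x3=(-0.2939, -1.3803, 0.6601) x4=(0.0779, -0.1193, 0.1363)
step 35: x0=(0.3111, 0.5080, 0.9761) x1=(0.2938, -0.1738, -0.4704) x2=(-0.5246, -0.0961, -0.0750) x3=(-0.3755, -1.4922, 0.6377) x4=(0.1309, -0.0882, 0.2096)
step 36: x0=(0.3964, 0.5391, 1.0250) x1=(0.3345, -0.1032, -0.5298) x2=(-0.5538, -0.1143, -0.0770) x3=(-0.4565, -1.6019, 0.6146) x4=(0.1840, -0.0576, 0.2835)
step 37: x0=(0.4807, 0.5682, 1.0725) x1=(0.3749, -0.0331, -0.5882) x2=(-0.5828, -0.1329, -0.0784) x3=(-0.5365, -1.7091, 0.5909) x4=(0.2369, -0.0276, 0.3576)
step 38: x0=(0.5636, 0.5949, 1.1181) x1=(0.4148, 0.0363, -0.6453) x2=(-0.6114, -0.1518, -0.0792) x3=(-0.6154, -1.8132, 0.5666) x4=(0.2896, 0.0016, 0.4319)
step 39: x0=(0.6450, 0.6192, 1.1618) x1=(0.4539, 0.1049, -0.7008) x2=(-0.6393, -0.1711, -0.0793) x3=(-0.6928, -1.9139, 0.5418) x4=(0.3417, 0.0300, 0.5062)

(0.6450, 0.6192, 1.1618)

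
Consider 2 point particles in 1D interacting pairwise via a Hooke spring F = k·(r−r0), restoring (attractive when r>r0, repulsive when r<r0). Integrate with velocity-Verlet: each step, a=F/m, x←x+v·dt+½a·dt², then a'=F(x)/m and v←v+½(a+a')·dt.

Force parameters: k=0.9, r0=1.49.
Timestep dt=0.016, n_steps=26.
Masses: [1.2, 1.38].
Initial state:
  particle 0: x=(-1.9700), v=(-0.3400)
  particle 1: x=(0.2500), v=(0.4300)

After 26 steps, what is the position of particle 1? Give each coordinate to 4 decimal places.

step 0: x0=(-1.9700) x1=(0.2500)
step 1: x0=(-1.9754) x1=(0.2568)
step 2: x0=(-1.9806) x1=(0.2635)
step 3: x0=(-1.9857) x1=(0.2701)
step 4: x0=(-1.9906) x1=(0.2765)
step 5: x0=(-1.9954) x1=(0.2828)
step 6: x0=(-2.0000) x1=(0.2890)
step 7: x0=(-2.0045) x1=(0.2951)
step 8: x0=(-2.0088) x1=(0.3010)
step 9: x0=(-2.0130) x1=(0.3067)
step 10: x0=(-2.0170) x1=(0.3124)
step 11: x0=(-2.0209) x1=(0.3179)
step 12: x0=(-2.0246) x1=(0.3232)
step 13: x0=(-2.0281) x1=(0.3284)
step 14: x0=(-2.0314) x1=(0.3335)
step 15: x0=(-2.0346) x1=(0.3384)
step 16: x0=(-2.0376) x1=(0.3432)
step 17: x0=(-2.0405) x1=(0.3478)
step 18: x0=(-2.0432) x1=(0.3523)
step 19: x0=(-2.0457) x1=(0.3566)
step 20: x0=(-2.0480) x1=(0.3608)
step 21: x0=(-2.0501) x1=(0.3648)
step 22: x0=(-2.0521) x1=(0.3687)
step 23: x0=(-2.0539) x1=(0.3724)
step 24: x0=(-2.0555) x1=(0.3759)
step 25: x0=(-2.0569) x1=(0.3793)
step 26: x0=(-2.0582) x1=(0.3826)

(0.3826)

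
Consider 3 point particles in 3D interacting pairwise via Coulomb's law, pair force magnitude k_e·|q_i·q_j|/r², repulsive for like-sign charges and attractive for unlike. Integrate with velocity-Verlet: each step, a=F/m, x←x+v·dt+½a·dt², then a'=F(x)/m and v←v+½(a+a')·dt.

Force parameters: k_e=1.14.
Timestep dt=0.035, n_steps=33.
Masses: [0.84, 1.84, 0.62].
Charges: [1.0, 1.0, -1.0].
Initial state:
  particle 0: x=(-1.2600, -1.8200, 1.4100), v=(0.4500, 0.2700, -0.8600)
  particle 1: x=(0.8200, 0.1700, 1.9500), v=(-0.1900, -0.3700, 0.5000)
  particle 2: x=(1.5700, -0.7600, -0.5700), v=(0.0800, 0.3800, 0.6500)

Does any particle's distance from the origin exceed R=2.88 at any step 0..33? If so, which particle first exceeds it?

step 0: x0=(-1.2600, -1.8200, 1.4100) x1=(0.8200, 0.1700, 1.9500) x2=(1.5700, -0.7600, -0.5700)
step 1: x0=(-1.2443, -1.8106, 1.3798) x1=(0.8134, 0.1571, 1.9675) x2=(1.5727, -0.7467, -0.5471)
step 2: x0=(-1.2286, -1.8013, 1.3496) x1=(0.8069, 0.1442, 1.9849) x2=(1.5752, -0.7333, -0.5238)
step 3: x0=(-1.2129, -1.7921, 1.3192) x1=(0.8005, 0.1313, 2.0022) x2=(1.5774, -0.7199, -0.5001)
step 4: x0=(-1.1973, -1.7830, 1.2887) x1=(0.7941, 0.1184, 2.0194) x2=(1.5794, -0.7065, -0.4761)
step 5: x0=(-1.1817, -1.7739, 1.2581) x1=(0.7879, 0.1056, 2.0366) x2=(1.5812, -0.6930, -0.4517)
step 6: x0=(-1.1661, -1.7650, 1.2273) x1=(0.7817, 0.0928, 2.0537) x2=(1.5828, -0.6795, -0.4270)
step 7: x0=(-1.1506, -1.7562, 1.1965) x1=(0.7757, 0.0801, 2.0708) x2=(1.5841, -0.6660, -0.4019)
step 8: x0=(-1.1351, -1.7474, 1.1655) x1=(0.7698, 0.0674, 2.0878) x2=(1.5851, -0.6524, -0.3764)
step 9: x0=(-1.1196, -1.7387, 1.1343) x1=(0.7639, 0.0547, 2.1047) x2=(1.5859, -0.6389, -0.3505)
step 10: x0=(-1.1041, -1.7302, 1.1030) x1=(0.7582, 0.0421, 2.1216) x2=(1.5864, -0.6253, -0.3242)
step 11: x0=(-1.0887, -1.7217, 1.0715) x1=(0.7525, 0.0295, 2.1384) x2=(1.5866, -0.6117, -0.2975)
step 12: x0=(-1.0732, -1.7133, 1.0399) x1=(0.7470, 0.0169, 2.1551) x2=(1.5865, -0.5982, -0.2705)
step 13: x0=(-1.0578, -1.7049, 1.0082) x1=(0.7415, 0.0044, 2.1718) x2=(1.5862, -0.5846, -0.2431)
step 14: x0=(-1.0424, -1.6967, 0.9762) x1=(0.7362, -0.0081, 2.1884) x2=(1.5855, -0.5710, -0.2153)
step 15: x0=(-1.0269, -1.6885, 0.9441) x1=(0.7309, -0.0206, 2.2050) x2=(1.5846, -0.5575, -0.1870)
step 16: x0=(-1.0115, -1.6804, 0.9119) x1=(0.7258, -0.0330, 2.2215) x2=(1.5833, -0.5439, -0.1584)
step 17: x0=(-0.9960, -1.6724, 0.8795) x1=(0.7208, -0.0454, 2.2380) x2=(1.5817, -0.5304, -0.1294)
step 18: x0=(-0.9805, -1.6644, 0.8469) x1=(0.7158, -0.0577, 2.2544) x2=(1.5798, -0.5170, -0.1000)
step 19: x0=(-0.9650, -1.6565, 0.8141) x1=(0.7110, -0.0700, 2.2707) x2=(1.5776, -0.5035, -0.0702)
step 20: x0=(-0.9495, -1.6486, 0.7811) x1=(0.7063, -0.0823, 2.2870) x2=(1.5749, -0.4901, -0.0400)
step 21: x0=(-0.9339, -1.6408, 0.7480) x1=(0.7016, -0.0945, 2.3032) x2=(1.5720, -0.4768, -0.0094)
step 22: x0=(-0.9183, -1.6330, 0.7147) x1=(0.6971, -0.1066, 2.3194) x2=(1.5686, -0.4635, 0.0217)
step 23: x0=(-0.9026, -1.6253, 0.6812) x1=(0.6927, -0.1188, 2.3355) x2=(1.5649, -0.4503, 0.0531)
step 24: x0=(-0.8869, -1.6176, 0.6475) x1=(0.6884, -0.1309, 2.3516) x2=(1.5608, -0.4371, 0.0849)
step 25: x0=(-0.8711, -1.6099, 0.6136) x1=(0.6842, -0.1430, 2.3676) x2=(1.5564, -0.4241, 0.1172)
step 26: x0=(-0.8552, -1.6023, 0.5796) x1=(0.6800, -0.1550, 2.3836) x2=(1.5515, -0.4111, 0.1499)
step 27: x0=(-0.8393, -1.5946, 0.5454) x1=(0.6760, -0.1670, 2.3995) x2=(1.5462, -0.3982, 0.1829)
step 28: x0=(-0.8233, -1.5870, 0.5110) x1=(0.6721, -0.1789, 2.4153) x2=(1.5405, -0.3854, 0.2164)
step 29: x0=(-0.8071, -1.5794, 0.4765) x1=(0.6683, -0.1908, 2.4311) x2=(1.5343, -0.3727, 0.2503)
step 30: x0=(-0.7909, -1.5717, 0.4417) x1=(0.6646, -0.2027, 2.4468) x2=(1.5278, -0.3601, 0.2845)
step 31: x0=(-0.7746, -1.5641, 0.4069) x1=(0.6610, -0.2146, 2.4625) x2=(1.5208, -0.3477, 0.3192)
step 32: x0=(-0.7581, -1.5564, 0.3718) x1=(0.6575, -0.2264, 2.4781) x2=(1.5133, -0.3353, 0.3543)
step 33: x0=(-0.7416, -1.5487, 0.3366) x1=(0.6541, -0.2381, 2.4936) x2=(1.5054, -0.3232, 0.3898)

no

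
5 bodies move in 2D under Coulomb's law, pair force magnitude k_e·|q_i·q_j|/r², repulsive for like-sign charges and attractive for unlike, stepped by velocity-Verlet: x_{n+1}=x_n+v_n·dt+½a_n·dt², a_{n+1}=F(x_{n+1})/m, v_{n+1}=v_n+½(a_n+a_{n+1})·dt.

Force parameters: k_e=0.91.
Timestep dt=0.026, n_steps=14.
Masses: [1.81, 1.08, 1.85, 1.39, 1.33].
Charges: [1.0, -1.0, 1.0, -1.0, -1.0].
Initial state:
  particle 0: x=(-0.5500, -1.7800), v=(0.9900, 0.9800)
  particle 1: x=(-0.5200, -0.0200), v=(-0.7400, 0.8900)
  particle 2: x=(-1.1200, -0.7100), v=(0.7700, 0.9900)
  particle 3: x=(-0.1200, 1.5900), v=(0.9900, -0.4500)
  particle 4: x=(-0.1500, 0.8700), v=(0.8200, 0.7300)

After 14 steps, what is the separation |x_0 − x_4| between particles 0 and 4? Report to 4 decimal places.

2.4742

step 0: x0=(-0.5500, -1.7800) x1=(-0.5200, -0.0200) x2=(-1.1200, -0.7100) x3=(-0.1200, 1.5900) x4=(-0.1500, 0.8700)
step 1: x0=(-0.5242, -1.7545) x1=(-0.5396, 0.0024) x2=(-1.0999, -0.6839) x3=(-0.0942, 1.5788) x4=(-0.1286, 0.8887)
step 2: x0=(-0.4983, -1.7291) x1=(-0.5600, 0.0233) x2=(-1.0795, -0.6572) x3=(-0.0684, 1.5685) x4=(-0.1072, 0.9066)
step 3: x0=(-0.4722, -1.7036) x1=(-0.5811, 0.0427) x2=(-1.0589, -0.6298) x3=(-0.0425, 1.5593) x4=(-0.0857, 0.9238)
step 4: x0=(-0.4461, -1.6782) x1=(-0.6031, 0.0605) x2=(-1.0380, -0.6017) x3=(-0.0165, 1.5512) x4=(-0.0641, 0.9400)
step 5: x0=(-0.4198, -1.6528) x1=(-0.6260, 0.0768) x2=(-1.0169, -0.5728) x3=(0.0096, 1.5444) x4=(-0.0425, 0.9552)
step 6: x0=(-0.3935, -1.6273) x1=(-0.6497, 0.0913) x2=(-0.9955, -0.5431) x3=(0.0358, 1.5388) x4=(-0.0209, 0.9693)
step 7: x0=(-0.3670, -1.6019) x1=(-0.6742, 0.1041) x2=(-0.9738, -0.5124) x3=(0.0622, 1.5347) x4=(0.0008, 0.9820)
step 8: x0=(-0.3404, -1.5765) x1=(-0.6997, 0.1151) x2=(-0.9518, -0.4808) x3=(0.0888, 1.5320) x4=(0.0224, 0.9934)
step 9: x0=(-0.3138, -1.5511) x1=(-0.7260, 0.1241) x2=(-0.9296, -0.4482) x3=(0.1156, 1.5308) x4=(0.0439, 1.0033)
step 10: x0=(-0.2870, -1.5256) x1=(-0.7532, 0.1310) x2=(-0.9070, -0.4144) x3=(0.1427, 1.5312) x4=(0.0654, 1.0117)
step 11: x0=(-0.2602, -1.5002) x1=(-0.7811, 0.1355) x2=(-0.8842, -0.3792) x3=(0.1700, 1.5331) x4=(0.0868, 1.0184)
step 12: x0=(-0.2333, -1.4747) x1=(-0.8099, 0.1374) x2=(-0.8611, -0.3425) x3=(0.1977, 1.5367) x4=(0.1079, 1.0235)
step 13: x0=(-0.2063, -1.4492) x1=(-0.8391, 0.1362) x2=(-0.8379, -0.3041) x3=(0.2256, 1.5419) x4=(0.1289, 1.0269)
step 14: x0=(-0.1793, -1.4237) x1=(-0.8687, 0.1316) x2=(-0.8146, -0.2636) x3=(0.2539, 1.5486) x4=(0.1497, 1.0286)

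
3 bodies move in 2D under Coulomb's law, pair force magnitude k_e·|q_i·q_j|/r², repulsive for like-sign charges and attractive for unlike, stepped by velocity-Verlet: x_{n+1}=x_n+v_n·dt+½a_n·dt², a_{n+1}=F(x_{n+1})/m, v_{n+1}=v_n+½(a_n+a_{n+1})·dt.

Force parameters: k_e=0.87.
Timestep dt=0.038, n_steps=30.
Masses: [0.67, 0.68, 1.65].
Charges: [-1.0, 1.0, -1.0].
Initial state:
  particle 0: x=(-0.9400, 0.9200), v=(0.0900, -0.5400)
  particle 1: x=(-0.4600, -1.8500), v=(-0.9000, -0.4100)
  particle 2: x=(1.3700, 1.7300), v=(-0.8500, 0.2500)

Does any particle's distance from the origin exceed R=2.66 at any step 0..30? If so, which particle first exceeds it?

step 0: x0=(-0.9400, 0.9200) x1=(-0.4600, -1.8500) x2=(1.3700, 1.7300)
step 1: x0=(-0.9367, 0.8993) x1=(-0.4942, -1.8654) x2=(1.3377, 1.7395)
step 2: x0=(-0.9337, 0.8783) x1=(-0.5284, -1.8805) x2=(1.3056, 1.7490)
step 3: x0=(-0.9309, 0.8569) x1=(-0.5625, -1.8952) x2=(1.2736, 1.7585)
step 4: x0=(-0.9284, 0.8351) x1=(-0.5967, -1.9096) x2=(1.2416, 1.7680)
step 5: x0=(-0.9262, 0.8130) x1=(-0.6308, -1.9237) x2=(1.2098, 1.7776)
step 6: x0=(-0.9243, 0.7905) x1=(-0.6649, -1.9375) x2=(1.1780, 1.7871)
step 7: x0=(-0.9226, 0.7676) x1=(-0.6990, -1.9508) x2=(1.1464, 1.7967)
step 8: x0=(-0.9213, 0.7442) x1=(-0.7330, -1.9639) x2=(1.1149, 1.8063)
step 9: x0=(-0.9203, 0.7205) x1=(-0.7671, -1.9766) x2=(1.0835, 1.8159)
step 10: x0=(-0.9195, 0.6963) x1=(-0.8011, -1.9890) x2=(1.0522, 1.8256)
step 11: x0=(-0.9191, 0.6717) x1=(-0.8350, -2.0010) x2=(1.0210, 1.8353)
step 12: x0=(-0.9189, 0.6466) x1=(-0.8690, -2.0126) x2=(0.9899, 1.8450)
step 13: x0=(-0.9191, 0.6211) x1=(-0.9028, -2.0239) x2=(0.9589, 1.8548)
step 14: x0=(-0.9196, 0.5951) x1=(-0.9367, -2.0349) x2=(0.9281, 1.8646)
step 15: x0=(-0.9204, 0.5686) x1=(-0.9705, -2.0455) x2=(0.8973, 1.8744)
step 16: x0=(-0.9215, 0.5417) x1=(-1.0042, -2.0557) x2=(0.8667, 1.8844)
step 17: x0=(-0.9229, 0.5142) x1=(-1.0379, -2.0656) x2=(0.8361, 1.8943)
step 18: x0=(-0.9246, 0.4862) x1=(-1.0716, -2.0751) x2=(0.8057, 1.9044)
step 19: x0=(-0.9266, 0.4577) x1=(-1.1052, -2.0843) x2=(0.7754, 1.9145)
step 20: x0=(-0.9290, 0.4287) x1=(-1.1387, -2.0931) x2=(0.7451, 1.9246)
step 21: x0=(-0.9316, 0.3991) x1=(-1.1722, -2.1015) x2=(0.7150, 1.9348)
step 22: x0=(-0.9345, 0.3690) x1=(-1.2056, -2.1095) x2=(0.6849, 1.9451)
step 23: x0=(-0.9377, 0.3383) x1=(-1.2389, -2.1172) x2=(0.6550, 1.9555)
step 24: x0=(-0.9413, 0.3070) x1=(-1.2722, -2.1244) x2=(0.6251, 1.9659)
step 25: x0=(-0.9451, 0.2752) x1=(-1.3053, -2.1313) x2=(0.5953, 1.9764)
step 26: x0=(-0.9492, 0.2428) x1=(-1.3384, -2.1378) x2=(0.5656, 1.9870)
step 27: x0=(-0.9535, 0.2098) x1=(-1.3714, -2.1439) x2=(0.5360, 1.9977)
step 28: x0=(-0.9582, 0.1763) x1=(-1.4043, -2.1496) x2=(0.5064, 2.0084)
step 29: x0=(-0.9631, 0.1421) x1=(-1.4371, -2.1549) x2=(0.4769, 2.0192)
step 30: x0=(-0.9683, 0.1074) x1=(-1.4698, -2.1598) x2=(0.4475, 2.0301)

no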